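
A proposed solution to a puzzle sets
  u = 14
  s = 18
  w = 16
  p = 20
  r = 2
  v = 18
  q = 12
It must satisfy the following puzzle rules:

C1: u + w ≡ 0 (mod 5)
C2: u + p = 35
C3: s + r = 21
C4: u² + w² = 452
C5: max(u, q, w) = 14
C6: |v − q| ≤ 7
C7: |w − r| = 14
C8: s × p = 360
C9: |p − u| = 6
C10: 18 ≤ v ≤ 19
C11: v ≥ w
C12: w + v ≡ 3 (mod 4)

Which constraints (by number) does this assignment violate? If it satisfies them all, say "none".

The assignment fails constraints 2, 3, 5, and 12.

C1: u + w = 30; 30 mod 5 = 0 — holds.
C2: u + p = 14 + 20 = 34, not 35 — fails.
C3: s + r = 18 + 2 = 20, not 21 — fails.
C4: u² + w² = 14² + 16² = 196 + 256 = 452 — holds.
C5: max(14, 12, 16) = 16, not 14 — fails.
C6: |18 − 12| = 6; 6 ≤ 7 — holds.
C7: |16 − 2| = 14 — holds.
C8: s × p = 18 × 20 = 360 — holds.
C9: |20 − 14| = 6 — holds.
C10: v = 18 lies in [18, 19] — holds.
C11: v = 18, w = 16; 18 ≥ 16 — holds.
C12: w + v = 34; 34 mod 4 = 2, not 3 — fails.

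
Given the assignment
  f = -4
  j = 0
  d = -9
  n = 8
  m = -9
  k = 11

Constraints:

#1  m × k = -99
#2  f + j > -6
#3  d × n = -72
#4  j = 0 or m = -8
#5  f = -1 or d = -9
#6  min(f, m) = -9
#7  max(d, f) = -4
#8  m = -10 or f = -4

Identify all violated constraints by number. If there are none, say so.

No violations.

#1 m × k = -9 × 11 = -99 — holds.
#2 f + j = -4 + 0 = -4; -4 > -6 — holds.
#3 d × n = -9 × 8 = -72 — holds.
#4 j = 0 = 0 (first disjunct) — holds.
#5 f = -4 ≠ -1, but d = -9 = -9 (second disjunct) — holds.
#6 min(-4, -9) = -9 — holds.
#7 max(-9, -4) = -4 — holds.
#8 m = -9 ≠ -10, but f = -4 = -4 (second disjunct) — holds.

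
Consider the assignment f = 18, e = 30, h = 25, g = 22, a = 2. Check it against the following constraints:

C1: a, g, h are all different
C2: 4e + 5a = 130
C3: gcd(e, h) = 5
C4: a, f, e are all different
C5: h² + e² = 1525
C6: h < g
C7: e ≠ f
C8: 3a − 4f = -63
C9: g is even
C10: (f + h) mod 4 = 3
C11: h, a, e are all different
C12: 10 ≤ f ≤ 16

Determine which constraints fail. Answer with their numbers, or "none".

The assignment fails constraints 6, 8, 12.

C1: values 2, 22, 25 are pairwise distinct — holds.
C2: 4e + 5a = 4(30) + 5(2) = 130 — holds.
C3: gcd(30, 25) = 5 — holds.
C4: values 2, 18, 30 are pairwise distinct — holds.
C5: h² + e² = 25² + 30² = 625 + 900 = 1525 — holds.
C6: h = 25, g = 22; 25 ≥ 22 (want <) — fails.
C7: e = 30, f = 18; distinct — holds.
C8: 3a − 4f = 3(2) − 4(18) = -66, not -63 — fails.
C9: g = 22 is even — holds.
C10: f + h = 43; 43 mod 4 = 3 — holds.
C11: values 25, 2, 30 are pairwise distinct — holds.
C12: f = 18 is outside [10, 16] — fails.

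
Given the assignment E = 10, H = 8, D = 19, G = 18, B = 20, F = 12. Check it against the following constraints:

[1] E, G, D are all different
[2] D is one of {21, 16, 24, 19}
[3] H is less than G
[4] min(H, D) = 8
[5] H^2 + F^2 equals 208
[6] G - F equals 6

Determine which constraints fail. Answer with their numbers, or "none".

The assignment satisfies every constraint.

[1] values 10, 18, 19 are pairwise distinct — holds.
[2] D = 19 is in {21, 16, 24, 19} — holds.
[3] H = 8, G = 18; 8 < 18 — holds.
[4] min(8, 19) = 8 — holds.
[5] H^2 + F^2 = 8^2 + 12^2 = 64 + 144 = 208 — holds.
[6] G - F = 18 - 12 = 6 — holds.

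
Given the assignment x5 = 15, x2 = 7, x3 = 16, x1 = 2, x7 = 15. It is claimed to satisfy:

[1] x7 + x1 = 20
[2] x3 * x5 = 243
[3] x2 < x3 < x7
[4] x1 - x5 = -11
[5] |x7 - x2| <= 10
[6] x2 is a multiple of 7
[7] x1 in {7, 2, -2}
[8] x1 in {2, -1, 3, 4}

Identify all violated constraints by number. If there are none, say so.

The assignment fails constraints 1, 2, 3, and 4.

[1] x7 + x1 = 15 + 2 = 17, not 20  FAIL
[2] x3 * x5 = 16 * 15 = 240, not 243  FAIL
[3] values 7, 16, 15; x3 = 16 is not < x7 = 15  FAIL
[4] x1 - x5 = 2 - 15 = -13, not -11  FAIL
[5] |15 - 7| = 8; 8 ≤ 10  OK
[6] 7 / 7 = 1, so 7 divides 7  OK
[7] x1 = 2 is in {7, 2, -2}  OK
[8] x1 = 2 is in {2, -1, 3, 4}  OK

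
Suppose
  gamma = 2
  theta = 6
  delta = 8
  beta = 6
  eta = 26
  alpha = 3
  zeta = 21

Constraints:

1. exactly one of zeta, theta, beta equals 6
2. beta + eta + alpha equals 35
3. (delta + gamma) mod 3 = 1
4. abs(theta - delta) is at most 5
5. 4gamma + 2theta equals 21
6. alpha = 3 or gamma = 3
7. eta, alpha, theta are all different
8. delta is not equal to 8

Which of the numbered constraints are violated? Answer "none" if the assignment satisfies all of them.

The assignment fails constraints 1, 5, and 8.

1. zeta=21, theta=6, beta=6; 2 of them equal 6, not exactly one — does not hold.
2. beta + eta + alpha = 6 + 26 + 3 = 35 — holds.
3. delta + gamma = 10; 10 mod 3 = 1 — holds.
4. abs(6 - 8) = 2; 2 ≤ 5 — holds.
5. 4gamma + 2theta = 4(2) + 2(6) = 20, not 21 — does not hold.
6. alpha = 3 = 3 (first disjunct) — holds.
7. values 26, 3, 6 are pairwise distinct — holds.
8. delta = 8, but 8 is required to differ — does not hold.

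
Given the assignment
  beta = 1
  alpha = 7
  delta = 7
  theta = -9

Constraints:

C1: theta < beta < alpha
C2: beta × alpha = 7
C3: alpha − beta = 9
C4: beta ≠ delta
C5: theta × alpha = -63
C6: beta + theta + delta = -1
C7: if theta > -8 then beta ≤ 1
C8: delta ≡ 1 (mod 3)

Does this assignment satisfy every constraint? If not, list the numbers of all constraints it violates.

Violated: 3.

C1: values -9 < 1 < 7  holds
C2: beta × alpha = 1 × 7 = 7  holds
C3: alpha − beta = 7 − 1 = 6, not 9  fails
C4: beta = 1, delta = 7; distinct  holds
C5: theta × alpha = -9 × 7 = -63  holds
C6: beta + theta + delta = 1 + (-9) + 7 = -1  holds
C7: theta = -9, not > -8; antecedent false, conditional vacuously true  holds
C8: 7 mod 3 = 1  holds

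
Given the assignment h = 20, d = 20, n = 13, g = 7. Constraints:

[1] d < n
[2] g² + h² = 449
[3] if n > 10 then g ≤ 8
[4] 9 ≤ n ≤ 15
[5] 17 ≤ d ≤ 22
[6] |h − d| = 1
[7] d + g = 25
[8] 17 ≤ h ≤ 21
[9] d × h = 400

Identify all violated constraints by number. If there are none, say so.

Constraints 1, 6, and 7 do not hold.

[1] d = 20, n = 13; 20 ≥ 13 (want <) — fails.
[2] g² + h² = 7² + 20² = 49 + 400 = 449 — holds.
[3] n = 13 > 10, so we need g ≤ 8; g = 7 ≤ 8 — holds.
[4] n = 13 lies in [9, 15] — holds.
[5] d = 20 lies in [17, 22] — holds.
[6] |20 − 20| = 0, not 1 — fails.
[7] d + g = 20 + 7 = 27, not 25 — fails.
[8] h = 20 lies in [17, 21] — holds.
[9] d × h = 20 × 20 = 400 — holds.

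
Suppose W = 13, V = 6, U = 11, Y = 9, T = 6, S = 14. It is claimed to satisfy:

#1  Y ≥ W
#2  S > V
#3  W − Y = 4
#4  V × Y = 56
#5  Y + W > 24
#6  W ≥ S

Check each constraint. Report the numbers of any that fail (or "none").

#1 Y = 9, W = 13; 9 < 13 (want ≥) — violated.
#2 S = 14, V = 6; 14 > 6 — OK.
#3 W − Y = 13 − 9 = 4 — OK.
#4 V × Y = 6 × 9 = 54, not 56 — violated.
#5 Y + W = 9 + 13 = 22; 22 ≤ 24, bound 24 not met — violated.
#6 W = 13, S = 14; 13 < 14 (want ≥) — violated.

Constraints 1, 4, 5, 6 do not hold.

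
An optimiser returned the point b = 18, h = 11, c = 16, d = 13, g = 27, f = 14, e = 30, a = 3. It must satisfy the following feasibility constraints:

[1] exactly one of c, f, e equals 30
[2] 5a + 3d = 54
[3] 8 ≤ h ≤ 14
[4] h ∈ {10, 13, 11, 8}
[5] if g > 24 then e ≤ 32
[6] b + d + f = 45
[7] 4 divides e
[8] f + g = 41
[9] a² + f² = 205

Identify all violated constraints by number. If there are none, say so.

Violated: 7.

[1] c=16, f=14, e=30; 1 of them equals 30  ✔
[2] 5a + 3d = 5(3) + 3(13) = 54  ✔
[3] h = 11 lies in [8, 14]  ✔
[4] h = 11 is in {10, 13, 11, 8}  ✔
[5] g = 27 > 24, so we need e ≤ 32; e = 30 ≤ 32  ✔
[6] b + d + f = 18 + 13 + 14 = 45  ✔
[7] 30 = 4×7 + 2, so 4 does not divide 30  ✘
[8] f + g = 14 + 27 = 41  ✔
[9] a² + f² = 3² + 14² = 9 + 196 = 205  ✔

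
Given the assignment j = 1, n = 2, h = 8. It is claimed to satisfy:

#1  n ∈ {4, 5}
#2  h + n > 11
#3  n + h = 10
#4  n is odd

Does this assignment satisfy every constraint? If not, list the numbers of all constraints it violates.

#1 n = 2 is not in {4, 5} — does not hold.
#2 h + n = 8 + 2 = 10; 10 ≤ 11, bound 11 not met — does not hold.
#3 n + h = 2 + 8 = 10 — holds.
#4 n = 2 is even — does not hold.

Violated: 1, 2, and 4.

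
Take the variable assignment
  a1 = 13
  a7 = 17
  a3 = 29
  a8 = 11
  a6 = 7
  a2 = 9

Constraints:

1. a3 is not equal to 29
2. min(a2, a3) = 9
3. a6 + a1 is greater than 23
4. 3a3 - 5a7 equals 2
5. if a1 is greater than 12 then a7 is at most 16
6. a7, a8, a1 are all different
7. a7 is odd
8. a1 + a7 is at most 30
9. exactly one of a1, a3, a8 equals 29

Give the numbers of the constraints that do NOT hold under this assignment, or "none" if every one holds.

1. a3 = 29, but 29 is required to differ — violated.
2. min(9, 29) = 9 — satisfied.
3. a6 + a1 = 7 + 13 = 20; 20 ≤ 23, bound 23 not met — violated.
4. 3a3 - 5a7 = 3(29) - 5(17) = 2 — satisfied.
5. a1 = 13 > 12, so we need a7 ≤ 16; but a7 = 17 > 16 — violated.
6. values 17, 11, 13 are pairwise distinct — satisfied.
7. a7 = 17 is odd — satisfied.
8. a1 + a7 = 13 + 17 = 30; 30 ≤ 30 — satisfied.
9. a1=13, a3=29, a8=11; 1 of them equals 29 — satisfied.

Constraints 1, 3, and 5 are violated.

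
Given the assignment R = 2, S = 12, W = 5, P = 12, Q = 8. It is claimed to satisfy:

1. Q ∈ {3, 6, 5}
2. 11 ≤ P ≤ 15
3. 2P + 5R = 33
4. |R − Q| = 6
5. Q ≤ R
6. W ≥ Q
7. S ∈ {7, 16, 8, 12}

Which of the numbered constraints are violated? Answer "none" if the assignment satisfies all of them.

The assignment fails constraints 1, 3, 5, 6.

1. Q = 8 is not in {3, 6, 5} — violated.
2. P = 12 lies in [11, 15] — OK.
3. 2P + 5R = 2(12) + 5(2) = 34, not 33 — violated.
4. |2 − 8| = 6 — OK.
5. Q = 8, R = 2; 8 > 2 (want ≤) — violated.
6. W = 5, Q = 8; 5 < 8 (want ≥) — violated.
7. S = 12 is in {7, 16, 8, 12} — OK.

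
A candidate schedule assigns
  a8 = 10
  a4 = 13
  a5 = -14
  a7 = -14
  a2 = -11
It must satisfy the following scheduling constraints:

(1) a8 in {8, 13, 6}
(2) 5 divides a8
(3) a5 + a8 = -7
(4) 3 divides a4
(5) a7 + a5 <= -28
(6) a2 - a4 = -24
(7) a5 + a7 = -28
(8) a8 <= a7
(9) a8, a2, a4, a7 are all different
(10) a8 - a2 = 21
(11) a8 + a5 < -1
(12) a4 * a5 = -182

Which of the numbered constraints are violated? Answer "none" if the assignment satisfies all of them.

(1) a8 = 10 is not in {8, 13, 6}  fails
(2) 10 / 5 = 2, so 5 divides 10  holds
(3) a5 + a8 = -14 + 10 = -4, not -7  fails
(4) 13 = 3*4 + 1, so 3 does not divide 13  fails
(5) a7 + a5 = -14 + (-14) = -28; -28 ≤ -28  holds
(6) a2 - a4 = -11 - 13 = -24  holds
(7) a5 + a7 = -14 + (-14) = -28  holds
(8) a8 = 10, a7 = -14; 10 > -14 (want ≤)  fails
(9) values 10, -11, 13, -14 are pairwise distinct  holds
(10) a8 - a2 = 10 - (-11) = 21  holds
(11) a8 + a5 = 10 + (-14) = -4; -4 < -1  holds
(12) a4 * a5 = 13 * (-14) = -182  holds

Violated: 1, 3, 4, and 8.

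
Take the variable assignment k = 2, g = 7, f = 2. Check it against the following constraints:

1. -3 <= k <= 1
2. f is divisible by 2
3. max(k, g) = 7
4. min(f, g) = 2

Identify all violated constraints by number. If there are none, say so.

Constraint 1 does not hold.

1. k = 2 is outside [-3, 1] — fails.
2. 2 / 2 = 1, so 2 divides 2 — holds.
3. max(2, 7) = 7 — holds.
4. min(2, 7) = 2 — holds.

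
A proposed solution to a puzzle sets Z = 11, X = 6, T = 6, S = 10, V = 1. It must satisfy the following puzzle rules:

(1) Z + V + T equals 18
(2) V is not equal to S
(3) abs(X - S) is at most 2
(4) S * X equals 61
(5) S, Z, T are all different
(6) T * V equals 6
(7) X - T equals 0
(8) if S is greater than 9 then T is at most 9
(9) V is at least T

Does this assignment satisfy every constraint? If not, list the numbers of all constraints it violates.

(1) Z + V + T = 11 + 1 + 6 = 18 — satisfied.
(2) V = 1, S = 10; distinct — satisfied.
(3) abs(6 - 10) = 4; 4 > 2, exceeds bound 2 — violated.
(4) S * X = 10 * 6 = 60, not 61 — violated.
(5) values 10, 11, 6 are pairwise distinct — satisfied.
(6) T * V = 6 * 1 = 6 — satisfied.
(7) X - T = 6 - 6 = 0 — satisfied.
(8) S = 10 > 9, so we need T ≤ 9; T = 6 ≤ 9 — satisfied.
(9) V = 1, T = 6; 1 < 6 (want ≥) — violated.

The assignment fails constraints 3, 4, 9.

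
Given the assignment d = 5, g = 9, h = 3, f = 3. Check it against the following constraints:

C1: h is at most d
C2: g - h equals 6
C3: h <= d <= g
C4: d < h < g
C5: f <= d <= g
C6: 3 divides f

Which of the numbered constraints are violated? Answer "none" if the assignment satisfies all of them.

Constraint 4 does not hold.

C1: h = 3, d = 5; 3 ≤ 5  ✔
C2: g - h = 9 - 3 = 6  ✔
C3: values 3 <= 5 <= 9  ✔
C4: values 5, 3, 9; d = 5 is not < h = 3  ✘
C5: values 3 <= 5 <= 9  ✔
C6: 3 / 3 = 1, so 3 divides 3  ✔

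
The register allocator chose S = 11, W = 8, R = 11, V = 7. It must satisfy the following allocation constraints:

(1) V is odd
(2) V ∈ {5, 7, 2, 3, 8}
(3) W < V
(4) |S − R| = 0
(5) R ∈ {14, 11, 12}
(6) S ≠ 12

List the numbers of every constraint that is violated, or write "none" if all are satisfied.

(1) V = 7 is odd — satisfied.
(2) V = 7 is in {5, 7, 2, 3, 8} — satisfied.
(3) W = 8, V = 7; 8 ≥ 7 (want <) — violated.
(4) |11 − 11| = 0 — satisfied.
(5) R = 11 is in {14, 11, 12} — satisfied.
(6) S = 11, and 11 ≠ 12 — satisfied.

Constraint 3 does not hold.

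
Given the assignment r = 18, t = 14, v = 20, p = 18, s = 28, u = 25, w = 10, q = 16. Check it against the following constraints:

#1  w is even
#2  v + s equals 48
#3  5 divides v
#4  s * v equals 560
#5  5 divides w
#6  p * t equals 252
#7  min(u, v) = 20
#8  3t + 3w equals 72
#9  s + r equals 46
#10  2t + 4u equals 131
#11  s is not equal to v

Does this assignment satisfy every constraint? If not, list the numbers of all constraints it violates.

Constraint 10 is violated.

#1 w = 10 is even — holds.
#2 v + s = 20 + 28 = 48 — holds.
#3 20 / 5 = 4, so 5 divides 20 — holds.
#4 s * v = 28 * 20 = 560 — holds.
#5 10 / 5 = 2, so 5 divides 10 — holds.
#6 p * t = 18 * 14 = 252 — holds.
#7 min(25, 20) = 20 — holds.
#8 3t + 3w = 3(14) + 3(10) = 72 — holds.
#9 s + r = 28 + 18 = 46 — holds.
#10 2t + 4u = 2(14) + 4(25) = 128, not 131 — does not hold.
#11 s = 28, v = 20; distinct — holds.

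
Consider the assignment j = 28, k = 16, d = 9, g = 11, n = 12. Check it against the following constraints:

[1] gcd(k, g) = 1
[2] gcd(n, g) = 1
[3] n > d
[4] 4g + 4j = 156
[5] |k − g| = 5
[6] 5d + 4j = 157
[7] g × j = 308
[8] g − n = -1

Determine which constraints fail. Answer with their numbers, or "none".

[1] gcd(16, 11) = 1  yes
[2] gcd(12, 11) = 1  yes
[3] n = 12, d = 9; 12 > 9  yes
[4] 4g + 4j = 4(11) + 4(28) = 156  yes
[5] |16 − 11| = 5  yes
[6] 5d + 4j = 5(9) + 4(28) = 157  yes
[7] g × j = 11 × 28 = 308  yes
[8] g − n = 11 − 12 = -1  yes

Yes — all constraints hold.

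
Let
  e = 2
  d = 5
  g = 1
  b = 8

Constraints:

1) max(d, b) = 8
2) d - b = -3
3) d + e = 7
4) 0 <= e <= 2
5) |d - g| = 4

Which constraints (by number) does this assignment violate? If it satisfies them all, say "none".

1) max(5, 8) = 8  yes
2) d - b = 5 - 8 = -3  yes
3) d + e = 5 + 2 = 7  yes
4) e = 2 lies in [0, 2]  yes
5) |5 - 1| = 4  yes

All constraints are satisfied.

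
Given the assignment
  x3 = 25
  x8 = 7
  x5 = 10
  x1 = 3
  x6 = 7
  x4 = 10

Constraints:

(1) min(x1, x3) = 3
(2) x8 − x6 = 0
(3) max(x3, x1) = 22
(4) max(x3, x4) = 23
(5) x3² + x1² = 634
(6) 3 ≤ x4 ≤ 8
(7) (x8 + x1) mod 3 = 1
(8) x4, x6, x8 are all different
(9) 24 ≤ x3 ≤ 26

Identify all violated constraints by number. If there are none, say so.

Constraints 3, 4, 6, and 8 do not hold.

(1) min(3, 25) = 3 — satisfied.
(2) x8 − x6 = 7 − 7 = 0 — satisfied.
(3) max(25, 3) = 25, not 22 — violated.
(4) max(25, 10) = 25, not 23 — violated.
(5) x3² + x1² = 25² + 3² = 625 + 9 = 634 — satisfied.
(6) x4 = 10 is outside [3, 8] — violated.
(7) x8 + x1 = 10; 10 mod 3 = 1 — satisfied.
(8) x6 = x8 = 7, not all different — violated.
(9) x3 = 25 lies in [24, 26] — satisfied.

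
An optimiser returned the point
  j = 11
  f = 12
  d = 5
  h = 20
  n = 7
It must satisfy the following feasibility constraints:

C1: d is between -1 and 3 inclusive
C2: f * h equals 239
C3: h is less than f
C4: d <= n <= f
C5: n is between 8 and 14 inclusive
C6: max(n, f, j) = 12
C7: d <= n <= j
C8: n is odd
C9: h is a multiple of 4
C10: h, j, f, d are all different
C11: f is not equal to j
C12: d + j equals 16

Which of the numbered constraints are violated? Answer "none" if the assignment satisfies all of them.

C1: d = 5 is outside [-1, 3] — violated.
C2: f * h = 12 * 20 = 240, not 239 — violated.
C3: h = 20, f = 12; 20 ≥ 12 (want <) — violated.
C4: values 5 <= 7 <= 12 — OK.
C5: n = 7 is outside [8, 14] — violated.
C6: max(7, 12, 11) = 12 — OK.
C7: values 5 <= 7 <= 11 — OK.
C8: n = 7 is odd — OK.
C9: 20 / 4 = 5, so 4 divides 20 — OK.
C10: values 20, 11, 12, 5 are pairwise distinct — OK.
C11: f = 12, j = 11; distinct — OK.
C12: d + j = 5 + 11 = 16 — OK.

Violated: 1, 2, 3, and 5.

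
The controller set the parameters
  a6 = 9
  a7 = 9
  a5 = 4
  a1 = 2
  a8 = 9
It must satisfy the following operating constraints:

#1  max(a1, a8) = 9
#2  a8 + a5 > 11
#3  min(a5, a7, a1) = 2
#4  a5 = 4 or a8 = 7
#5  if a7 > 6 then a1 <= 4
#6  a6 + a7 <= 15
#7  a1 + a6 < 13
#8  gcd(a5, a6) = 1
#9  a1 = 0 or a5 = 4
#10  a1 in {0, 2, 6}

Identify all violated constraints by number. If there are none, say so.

#1 max(2, 9) = 9  yes
#2 a8 + a5 = 9 + 4 = 13; 13 > 11  yes
#3 min(4, 9, 2) = 2  yes
#4 a5 = 4 = 4 (first disjunct)  yes
#5 a7 = 9 > 6, so we need a1 ≤ 4; a1 = 2 ≤ 4  yes
#6 a6 + a7 = 9 + 9 = 18; 18 > 15, bound 15 not met  no
#7 a1 + a6 = 2 + 9 = 11; 11 < 13  yes
#8 gcd(4, 9) = 1  yes
#9 a1 = 2 ≠ 0, but a5 = 4 = 4 (second disjunct)  yes
#10 a1 = 2 is in {0, 2, 6}  yes

Constraint 6 is violated.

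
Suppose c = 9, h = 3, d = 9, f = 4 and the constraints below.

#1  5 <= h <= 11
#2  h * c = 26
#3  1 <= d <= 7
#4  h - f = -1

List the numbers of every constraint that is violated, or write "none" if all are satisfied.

#1 h = 3 is outside [5, 11]  no
#2 h * c = 3 * 9 = 27, not 26  no
#3 d = 9 is outside [1, 7]  no
#4 h - f = 3 - 4 = -1  yes

Violated: 1, 2, 3.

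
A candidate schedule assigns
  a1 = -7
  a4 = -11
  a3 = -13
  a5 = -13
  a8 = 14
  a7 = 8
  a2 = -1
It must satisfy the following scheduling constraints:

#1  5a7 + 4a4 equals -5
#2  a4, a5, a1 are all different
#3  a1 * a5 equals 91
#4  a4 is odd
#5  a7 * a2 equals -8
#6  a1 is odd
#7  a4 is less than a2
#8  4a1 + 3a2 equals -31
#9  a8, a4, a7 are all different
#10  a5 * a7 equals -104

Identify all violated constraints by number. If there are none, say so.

#1 5a7 + 4a4 = 5(8) + 4(-11) = -4, not -5  FAIL
#2 values -11, -13, -7 are pairwise distinct  OK
#3 a1 * a5 = -7 * (-13) = 91  OK
#4 a4 = -11 is odd  OK
#5 a7 * a2 = 8 * (-1) = -8  OK
#6 a1 = -7 is odd  OK
#7 a4 = -11, a2 = -1; -11 < -1  OK
#8 4a1 + 3a2 = 4(-7) + 3(-1) = -31  OK
#9 values 14, -11, 8 are pairwise distinct  OK
#10 a5 * a7 = -13 * 8 = -104  OK

Violated: 1.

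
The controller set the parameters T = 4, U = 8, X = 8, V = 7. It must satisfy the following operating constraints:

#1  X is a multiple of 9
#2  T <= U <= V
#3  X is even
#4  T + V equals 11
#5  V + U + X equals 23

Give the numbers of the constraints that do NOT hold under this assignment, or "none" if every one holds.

Constraints 1 and 2 are violated.

#1 8 = 9*0 + 8, so 9 does not divide 8 — fails.
#2 values 4, 8, 7; U = 8 is not <= V = 7 — fails.
#3 X = 8 is even — holds.
#4 T + V = 4 + 7 = 11 — holds.
#5 V + U + X = 7 + 8 + 8 = 23 — holds.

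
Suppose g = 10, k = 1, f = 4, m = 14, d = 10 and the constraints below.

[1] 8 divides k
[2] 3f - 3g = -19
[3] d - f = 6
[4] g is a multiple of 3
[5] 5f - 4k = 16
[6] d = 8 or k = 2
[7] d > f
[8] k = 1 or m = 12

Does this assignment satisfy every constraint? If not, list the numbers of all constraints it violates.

Violated: 1, 2, 4, and 6.

[1] 1 = 8*0 + 1, so 8 does not divide 1  false
[2] 3f - 3g = 3(4) - 3(10) = -18, not -19  false
[3] d - f = 10 - 4 = 6  true
[4] 10 = 3*3 + 1, so 3 does not divide 10  false
[5] 5f - 4k = 5(4) - 4(1) = 16  true
[6] d = 10 ≠ 8 and k = 1 ≠ 2; both disjuncts false  false
[7] d = 10, f = 4; 10 > 4  true
[8] k = 1 = 1 (first disjunct)  true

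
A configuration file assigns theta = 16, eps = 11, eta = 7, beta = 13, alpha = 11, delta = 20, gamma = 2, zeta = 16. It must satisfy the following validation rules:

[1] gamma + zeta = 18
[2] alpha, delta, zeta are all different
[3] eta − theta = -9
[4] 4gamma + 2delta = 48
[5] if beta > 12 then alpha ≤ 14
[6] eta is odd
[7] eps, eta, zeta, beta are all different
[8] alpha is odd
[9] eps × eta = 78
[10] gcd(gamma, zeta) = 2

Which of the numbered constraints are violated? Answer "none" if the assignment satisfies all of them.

Constraint 9 is violated.

[1] gamma + zeta = 2 + 16 = 18 — holds.
[2] values 11, 20, 16 are pairwise distinct — holds.
[3] eta − theta = 7 − 16 = -9 — holds.
[4] 4gamma + 2delta = 4(2) + 2(20) = 48 — holds.
[5] beta = 13 > 12, so we need alpha ≤ 14; alpha = 11 ≤ 14 — holds.
[6] eta = 7 is odd — holds.
[7] values 11, 7, 16, 13 are pairwise distinct — holds.
[8] alpha = 11 is odd — holds.
[9] eps × eta = 11 × 7 = 77, not 78 — does not hold.
[10] gcd(2, 16) = 2 — holds.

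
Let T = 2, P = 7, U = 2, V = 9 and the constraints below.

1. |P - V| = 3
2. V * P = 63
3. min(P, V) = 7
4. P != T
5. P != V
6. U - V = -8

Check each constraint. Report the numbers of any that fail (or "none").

Violated: 1 and 6.

1. |7 - 9| = 2, not 3 — fails.
2. V * P = 9 * 7 = 63 — holds.
3. min(7, 9) = 7 — holds.
4. P = 7, T = 2; distinct — holds.
5. P = 7, V = 9; distinct — holds.
6. U - V = 2 - 9 = -7, not -8 — fails.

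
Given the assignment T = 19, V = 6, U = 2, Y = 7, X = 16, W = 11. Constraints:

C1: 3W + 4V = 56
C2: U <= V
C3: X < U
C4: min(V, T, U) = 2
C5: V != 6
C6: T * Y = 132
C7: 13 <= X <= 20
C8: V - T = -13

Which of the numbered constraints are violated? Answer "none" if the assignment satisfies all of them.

C1: 3W + 4V = 3(11) + 4(6) = 57, not 56 — violated.
C2: U = 2, V = 6; 2 ≤ 6 — OK.
C3: X = 16, U = 2; 16 ≥ 2 (want <) — violated.
C4: min(6, 19, 2) = 2 — OK.
C5: V = 6, but 6 is required to differ — violated.
C6: T * Y = 19 * 7 = 133, not 132 — violated.
C7: X = 16 lies in [13, 20] — OK.
C8: V - T = 6 - 19 = -13 — OK.

Constraints 1, 3, 5, 6 do not hold.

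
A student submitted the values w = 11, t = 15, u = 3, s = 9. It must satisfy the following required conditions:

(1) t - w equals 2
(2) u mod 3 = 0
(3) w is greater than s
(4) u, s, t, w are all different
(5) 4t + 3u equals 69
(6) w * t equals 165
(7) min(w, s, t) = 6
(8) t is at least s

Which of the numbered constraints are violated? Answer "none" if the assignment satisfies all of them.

(1) t - w = 15 - 11 = 4, not 2  ✗
(2) 3 mod 3 = 0  ✓
(3) w = 11, s = 9; 11 > 9  ✓
(4) values 3, 9, 15, 11 are pairwise distinct  ✓
(5) 4t + 3u = 4(15) + 3(3) = 69  ✓
(6) w * t = 11 * 15 = 165  ✓
(7) min(11, 9, 15) = 9, not 6  ✗
(8) t = 15, s = 9; 15 ≥ 9  ✓

No — constraints 1, 7 are not satisfied.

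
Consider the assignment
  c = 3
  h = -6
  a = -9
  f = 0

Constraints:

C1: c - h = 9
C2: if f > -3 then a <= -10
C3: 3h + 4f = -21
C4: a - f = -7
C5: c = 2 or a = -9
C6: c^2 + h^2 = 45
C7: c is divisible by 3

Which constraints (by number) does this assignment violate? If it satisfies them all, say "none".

Constraints 2, 3, and 4 do not hold.

C1: c - h = 3 - (-6) = 9  ✔
C2: f = 0 > -3, so we need a ≤ -10; but a = -9 > -10  ✘
C3: 3h + 4f = 3(-6) + 4(0) = -18, not -21  ✘
C4: a - f = -9 - 0 = -9, not -7  ✘
C5: c = 3 ≠ 2, but a = -9 = -9 (second disjunct)  ✔
C6: c^2 + h^2 = 3^2 + (-6)^2 = 9 + 36 = 45  ✔
C7: 3 / 3 = 1, so 3 divides 3  ✔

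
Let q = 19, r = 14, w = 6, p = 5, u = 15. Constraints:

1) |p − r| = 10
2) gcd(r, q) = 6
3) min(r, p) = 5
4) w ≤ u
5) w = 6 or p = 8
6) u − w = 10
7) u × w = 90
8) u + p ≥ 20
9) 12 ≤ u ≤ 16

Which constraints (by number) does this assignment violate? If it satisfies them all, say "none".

1) |5 − 14| = 9, not 10  ✘
2) gcd(14, 19) = 1, not 6  ✘
3) min(14, 5) = 5  ✔
4) w = 6, u = 15; 6 ≤ 15  ✔
5) w = 6 = 6 (first disjunct)  ✔
6) u − w = 15 − 6 = 9, not 10  ✘
7) u × w = 15 × 6 = 90  ✔
8) u + p = 15 + 5 = 20; 20 ≥ 20  ✔
9) u = 15 lies in [12, 16]  ✔

Constraints 1, 2, 6 are violated.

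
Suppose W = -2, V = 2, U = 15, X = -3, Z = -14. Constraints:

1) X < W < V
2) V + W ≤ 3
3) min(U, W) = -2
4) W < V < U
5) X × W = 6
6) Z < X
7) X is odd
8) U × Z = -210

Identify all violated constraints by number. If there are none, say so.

All constraints are satisfied.

1) values -3 < -2 < 2 — satisfied.
2) V + W = 2 + (-2) = 0; 0 ≤ 3 — satisfied.
3) min(15, -2) = -2 — satisfied.
4) values -2 < 2 < 15 — satisfied.
5) X × W = -3 × (-2) = 6 — satisfied.
6) Z = -14, X = -3; -14 < -3 — satisfied.
7) X = -3 is odd — satisfied.
8) U × Z = 15 × (-14) = -210 — satisfied.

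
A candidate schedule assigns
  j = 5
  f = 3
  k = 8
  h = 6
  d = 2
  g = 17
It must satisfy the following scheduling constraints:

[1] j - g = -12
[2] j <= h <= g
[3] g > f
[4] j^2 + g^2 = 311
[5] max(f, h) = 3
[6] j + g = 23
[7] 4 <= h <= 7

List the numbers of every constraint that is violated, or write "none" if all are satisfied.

[1] j - g = 5 - 17 = -12 — holds.
[2] values 5 <= 6 <= 17 — holds.
[3] g = 17, f = 3; 17 > 3 — holds.
[4] j^2 + g^2 = 5^2 + 17^2 = 25 + 289 = 314, not 311 — fails.
[5] max(3, 6) = 6, not 3 — fails.
[6] j + g = 5 + 17 = 22, not 23 — fails.
[7] h = 6 lies in [4, 7] — holds.

Violated: 4, 5, 6.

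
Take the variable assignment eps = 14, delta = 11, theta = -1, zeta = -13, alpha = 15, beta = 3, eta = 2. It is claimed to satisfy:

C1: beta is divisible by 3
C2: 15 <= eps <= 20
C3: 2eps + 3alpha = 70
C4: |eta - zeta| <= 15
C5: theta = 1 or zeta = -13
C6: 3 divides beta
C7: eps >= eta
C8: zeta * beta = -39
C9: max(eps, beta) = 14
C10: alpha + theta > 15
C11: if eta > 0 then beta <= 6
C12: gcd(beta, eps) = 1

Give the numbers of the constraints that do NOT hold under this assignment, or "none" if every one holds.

C1: 3 / 3 = 1, so 3 divides 3 — OK.
C2: eps = 14 is outside [15, 20] — violated.
C3: 2eps + 3alpha = 2(14) + 3(15) = 73, not 70 — violated.
C4: |2 - (-13)| = 15; 15 ≤ 15 — OK.
C5: theta = -1 ≠ 1, but zeta = -13 = -13 (second disjunct) — OK.
C6: 3 / 3 = 1, so 3 divides 3 — OK.
C7: eps = 14, eta = 2; 14 ≥ 2 — OK.
C8: zeta * beta = -13 * 3 = -39 — OK.
C9: max(14, 3) = 14 — OK.
C10: alpha + theta = 15 + (-1) = 14; 14 ≤ 15, bound 15 not met — violated.
C11: eta = 2 > 0, so we need beta ≤ 6; beta = 3 ≤ 6 — OK.
C12: gcd(3, 14) = 1 — OK.

No — constraints 2, 3, and 10 are not satisfied.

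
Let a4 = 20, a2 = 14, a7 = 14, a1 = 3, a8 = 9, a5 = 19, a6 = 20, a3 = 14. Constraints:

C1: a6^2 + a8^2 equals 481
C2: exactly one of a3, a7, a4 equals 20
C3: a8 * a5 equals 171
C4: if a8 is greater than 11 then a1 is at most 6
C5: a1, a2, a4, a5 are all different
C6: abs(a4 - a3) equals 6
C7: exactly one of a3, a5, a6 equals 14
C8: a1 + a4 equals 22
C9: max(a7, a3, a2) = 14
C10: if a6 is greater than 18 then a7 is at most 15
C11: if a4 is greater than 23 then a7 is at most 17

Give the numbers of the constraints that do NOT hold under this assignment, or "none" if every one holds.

Constraint 8 is violated.

C1: a6^2 + a8^2 = 20^2 + 9^2 = 400 + 81 = 481 — holds.
C2: a3=14, a7=14, a4=20; 1 of them equals 20 — holds.
C3: a8 * a5 = 9 * 19 = 171 — holds.
C4: a8 = 9, not > 11; antecedent false, conditional vacuously true — holds.
C5: values 3, 14, 20, 19 are pairwise distinct — holds.
C6: abs(20 - 14) = 6 — holds.
C7: a3=14, a5=19, a6=20; 1 of them equals 14 — holds.
C8: a1 + a4 = 3 + 20 = 23, not 22 — does not hold.
C9: max(14, 14, 14) = 14 — holds.
C10: a6 = 20 > 18, so we need a7 ≤ 15; a7 = 14 ≤ 15 — holds.
C11: a4 = 20, not > 23; antecedent false, conditional vacuously true — holds.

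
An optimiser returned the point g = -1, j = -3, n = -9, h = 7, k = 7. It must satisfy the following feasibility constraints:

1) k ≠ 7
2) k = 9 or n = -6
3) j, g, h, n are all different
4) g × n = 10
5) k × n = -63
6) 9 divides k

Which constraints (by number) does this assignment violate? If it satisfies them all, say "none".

1) k = 7, but 7 is required to differ  ✘
2) k = 7 ≠ 9 and n = -9 ≠ -6; both disjuncts false  ✘
3) values -3, -1, 7, -9 are pairwise distinct  ✔
4) g × n = -1 × (-9) = 9, not 10  ✘
5) k × n = 7 × (-9) = -63  ✔
6) 7 = 9×0 + 7, so 9 does not divide 7  ✘

Constraints 1, 2, 4, 6 do not hold.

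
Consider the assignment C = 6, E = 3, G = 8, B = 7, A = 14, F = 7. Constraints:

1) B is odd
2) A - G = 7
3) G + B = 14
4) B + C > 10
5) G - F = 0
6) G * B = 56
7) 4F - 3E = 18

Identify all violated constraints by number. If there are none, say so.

Constraints 2, 3, 5, and 7 are violated.

1) B = 7 is odd — OK.
2) A - G = 14 - 8 = 6, not 7 — violated.
3) G + B = 8 + 7 = 15, not 14 — violated.
4) B + C = 7 + 6 = 13; 13 > 10 — OK.
5) G - F = 8 - 7 = 1, not 0 — violated.
6) G * B = 8 * 7 = 56 — OK.
7) 4F - 3E = 4(7) - 3(3) = 19, not 18 — violated.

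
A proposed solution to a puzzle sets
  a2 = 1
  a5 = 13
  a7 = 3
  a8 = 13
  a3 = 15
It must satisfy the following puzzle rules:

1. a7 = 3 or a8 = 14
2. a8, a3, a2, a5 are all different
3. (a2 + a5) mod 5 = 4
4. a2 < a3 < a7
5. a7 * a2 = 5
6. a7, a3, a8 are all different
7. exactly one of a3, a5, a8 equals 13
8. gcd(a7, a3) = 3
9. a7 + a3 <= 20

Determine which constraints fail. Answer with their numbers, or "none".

1. a7 = 3 = 3 (first disjunct)  ✔
2. a8 = a5 = 13, not all different  ✘
3. a2 + a5 = 14; 14 mod 5 = 4  ✔
4. values 1, 15, 3; a3 = 15 is not < a7 = 3  ✘
5. a7 * a2 = 3 * 1 = 3, not 5  ✘
6. values 3, 15, 13 are pairwise distinct  ✔
7. a3=15, a5=13, a8=13; 2 of them equal 13, not exactly one  ✘
8. gcd(3, 15) = 3  ✔
9. a7 + a3 = 3 + 15 = 18; 18 ≤ 20  ✔

Constraints 2, 4, 5, and 7 are violated.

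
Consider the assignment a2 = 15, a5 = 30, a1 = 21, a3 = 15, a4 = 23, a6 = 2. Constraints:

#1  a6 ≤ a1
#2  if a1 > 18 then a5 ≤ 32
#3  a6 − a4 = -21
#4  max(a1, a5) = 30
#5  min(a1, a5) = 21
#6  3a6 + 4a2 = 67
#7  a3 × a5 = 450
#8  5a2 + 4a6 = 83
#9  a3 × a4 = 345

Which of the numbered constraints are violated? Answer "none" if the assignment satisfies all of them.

Constraint 6 is violated.

#1 a6 = 2, a1 = 21; 2 ≤ 21 — satisfied.
#2 a1 = 21 > 18, so we need a5 ≤ 32; a5 = 30 ≤ 32 — satisfied.
#3 a6 − a4 = 2 − 23 = -21 — satisfied.
#4 max(21, 30) = 30 — satisfied.
#5 min(21, 30) = 21 — satisfied.
#6 3a6 + 4a2 = 3(2) + 4(15) = 66, not 67 — violated.
#7 a3 × a5 = 15 × 30 = 450 — satisfied.
#8 5a2 + 4a6 = 5(15) + 4(2) = 83 — satisfied.
#9 a3 × a4 = 15 × 23 = 345 — satisfied.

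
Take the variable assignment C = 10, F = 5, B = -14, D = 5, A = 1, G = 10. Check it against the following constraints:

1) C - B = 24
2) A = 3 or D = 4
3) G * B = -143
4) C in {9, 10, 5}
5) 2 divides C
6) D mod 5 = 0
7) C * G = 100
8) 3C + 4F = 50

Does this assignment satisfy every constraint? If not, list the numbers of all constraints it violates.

1) C - B = 10 - (-14) = 24  holds
2) A = 1 ≠ 3 and D = 5 ≠ 4; both disjuncts false  fails
3) G * B = 10 * (-14) = -140, not -143  fails
4) C = 10 is in {9, 10, 5}  holds
5) 10 / 2 = 5, so 2 divides 10  holds
6) 5 mod 5 = 0  holds
7) C * G = 10 * 10 = 100  holds
8) 3C + 4F = 3(10) + 4(5) = 50  holds

Violated: 2, 3.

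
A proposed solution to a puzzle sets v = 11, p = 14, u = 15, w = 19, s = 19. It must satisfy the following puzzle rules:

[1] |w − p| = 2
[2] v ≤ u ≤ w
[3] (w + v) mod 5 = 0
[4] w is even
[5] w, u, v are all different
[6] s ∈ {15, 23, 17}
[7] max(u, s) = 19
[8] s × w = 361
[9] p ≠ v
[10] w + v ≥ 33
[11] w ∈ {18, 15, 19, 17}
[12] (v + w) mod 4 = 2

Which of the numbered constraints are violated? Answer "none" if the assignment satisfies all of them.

Constraints 1, 4, 6, and 10 are violated.

[1] |19 − 14| = 5, not 2  fails
[2] values 11 ≤ 15 ≤ 19  holds
[3] w + v = 30; 30 mod 5 = 0  holds
[4] w = 19 is odd  fails
[5] values 19, 15, 11 are pairwise distinct  holds
[6] s = 19 is not in {15, 23, 17}  fails
[7] max(15, 19) = 19  holds
[8] s × w = 19 × 19 = 361  holds
[9] p = 14, v = 11; distinct  holds
[10] w + v = 19 + 11 = 30; 30 < 33, bound 33 not met  fails
[11] w = 19 is in {18, 15, 19, 17}  holds
[12] v + w = 30; 30 mod 4 = 2  holds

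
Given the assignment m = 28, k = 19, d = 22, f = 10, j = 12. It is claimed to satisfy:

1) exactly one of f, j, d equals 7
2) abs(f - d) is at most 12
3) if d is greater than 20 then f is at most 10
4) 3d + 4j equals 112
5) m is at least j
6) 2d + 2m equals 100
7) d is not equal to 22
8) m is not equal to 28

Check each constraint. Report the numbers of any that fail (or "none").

1) f=10, j=12, d=22; 0 of them equal 7, not exactly one — violated.
2) abs(10 - 22) = 12; 12 ≤ 12 — satisfied.
3) d = 22 > 20, so we need f ≤ 10; f = 10 ≤ 10 — satisfied.
4) 3d + 4j = 3(22) + 4(12) = 114, not 112 — violated.
5) m = 28, j = 12; 28 ≥ 12 — satisfied.
6) 2d + 2m = 2(22) + 2(28) = 100 — satisfied.
7) d = 22, but 22 is required to differ — violated.
8) m = 28, but 28 is required to differ — violated.

The assignment fails constraints 1, 4, 7, 8.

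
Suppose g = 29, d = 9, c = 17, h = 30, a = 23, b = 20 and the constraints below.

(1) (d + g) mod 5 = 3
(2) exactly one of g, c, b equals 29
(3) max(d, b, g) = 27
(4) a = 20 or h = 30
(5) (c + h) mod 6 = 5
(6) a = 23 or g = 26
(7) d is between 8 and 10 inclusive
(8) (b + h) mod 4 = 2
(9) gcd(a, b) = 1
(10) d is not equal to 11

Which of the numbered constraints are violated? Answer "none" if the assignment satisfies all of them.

The assignment fails constraint 3.

(1) d + g = 38; 38 mod 5 = 3  yes
(2) g=29, c=17, b=20; 1 of them equals 29  yes
(3) max(9, 20, 29) = 29, not 27  no
(4) a = 23 ≠ 20, but h = 30 = 30 (second disjunct)  yes
(5) c + h = 47; 47 mod 6 = 5  yes
(6) a = 23 = 23 (first disjunct)  yes
(7) d = 9 lies in [8, 10]  yes
(8) b + h = 50; 50 mod 4 = 2  yes
(9) gcd(23, 20) = 1  yes
(10) d = 9, and 9 ≠ 11  yes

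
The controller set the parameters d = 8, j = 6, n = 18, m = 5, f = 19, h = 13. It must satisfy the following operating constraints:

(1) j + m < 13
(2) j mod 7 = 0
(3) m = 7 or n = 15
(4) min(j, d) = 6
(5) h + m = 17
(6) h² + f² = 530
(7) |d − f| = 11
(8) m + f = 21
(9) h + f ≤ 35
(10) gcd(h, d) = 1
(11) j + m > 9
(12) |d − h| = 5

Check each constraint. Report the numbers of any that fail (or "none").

No — constraints 2, 3, 5, and 8 are not satisfied.

(1) j + m = 6 + 5 = 11; 11 < 13  OK
(2) 6 mod 7 = 6, not 0  FAIL
(3) m = 5 ≠ 7 and n = 18 ≠ 15; both disjuncts false  FAIL
(4) min(6, 8) = 6  OK
(5) h + m = 13 + 5 = 18, not 17  FAIL
(6) h² + f² = 13² + 19² = 169 + 361 = 530  OK
(7) |8 − 19| = 11  OK
(8) m + f = 5 + 19 = 24, not 21  FAIL
(9) h + f = 13 + 19 = 32; 32 ≤ 35  OK
(10) gcd(13, 8) = 1  OK
(11) j + m = 6 + 5 = 11; 11 > 9  OK
(12) |8 − 13| = 5  OK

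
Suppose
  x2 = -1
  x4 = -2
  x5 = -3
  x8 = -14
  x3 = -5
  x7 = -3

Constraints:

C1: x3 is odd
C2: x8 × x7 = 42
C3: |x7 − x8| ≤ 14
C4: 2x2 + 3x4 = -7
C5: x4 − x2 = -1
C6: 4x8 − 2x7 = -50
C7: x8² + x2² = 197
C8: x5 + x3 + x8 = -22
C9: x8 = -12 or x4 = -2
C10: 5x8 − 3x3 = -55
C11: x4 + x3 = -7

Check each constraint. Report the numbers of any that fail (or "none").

C1: x3 = -5 is odd  ✓
C2: x8 × x7 = -14 × (-3) = 42  ✓
C3: |-3 − (-14)| = 11; 11 ≤ 14  ✓
C4: 2x2 + 3x4 = 2(-1) + 3(-2) = -8, not -7  ✗
C5: x4 − x2 = -2 − (-1) = -1  ✓
C6: 4x8 − 2x7 = 4(-14) − 2(-3) = -50  ✓
C7: x8² + x2² = (-14)² + (-1)² = 196 + 1 = 197  ✓
C8: x5 + x3 + x8 = -3 + (-5) + (-14) = -22  ✓
C9: x8 = -14 ≠ -12, but x4 = -2 = -2 (second disjunct)  ✓
C10: 5x8 − 3x3 = 5(-14) − 3(-5) = -55  ✓
C11: x4 + x3 = -2 + (-5) = -7  ✓

Violated: 4.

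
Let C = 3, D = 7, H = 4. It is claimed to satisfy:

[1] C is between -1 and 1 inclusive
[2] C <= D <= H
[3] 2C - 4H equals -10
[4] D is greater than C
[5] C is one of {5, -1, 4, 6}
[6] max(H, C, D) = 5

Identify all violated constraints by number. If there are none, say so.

Violated: 1, 2, 5, 6.

[1] C = 3 is outside [-1, 1] — violated.
[2] values 3, 7, 4; D = 7 is not <= H = 4 — violated.
[3] 2C - 4H = 2(3) - 4(4) = -10 — OK.
[4] D = 7, C = 3; 7 > 3 — OK.
[5] C = 3 is not in {5, -1, 4, 6} — violated.
[6] max(4, 3, 7) = 7, not 5 — violated.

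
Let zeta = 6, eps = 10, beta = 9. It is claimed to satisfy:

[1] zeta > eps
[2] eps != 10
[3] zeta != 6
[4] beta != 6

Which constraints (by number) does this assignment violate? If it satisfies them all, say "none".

[1] zeta = 6, eps = 10; 6 ≤ 10 (want >)  fails
[2] eps = 10, but 10 is required to differ  fails
[3] zeta = 6, but 6 is required to differ  fails
[4] beta = 9, and 9 ≠ 6  holds

Constraints 1, 2, and 3 do not hold.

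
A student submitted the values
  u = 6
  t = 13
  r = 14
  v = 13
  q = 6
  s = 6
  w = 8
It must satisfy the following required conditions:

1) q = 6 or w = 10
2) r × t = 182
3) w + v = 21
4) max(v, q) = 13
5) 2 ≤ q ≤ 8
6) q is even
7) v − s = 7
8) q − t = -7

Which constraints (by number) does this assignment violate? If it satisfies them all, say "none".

No violations.

1) q = 6 = 6 (first disjunct)  true
2) r × t = 14 × 13 = 182  true
3) w + v = 8 + 13 = 21  true
4) max(13, 6) = 13  true
5) q = 6 lies in [2, 8]  true
6) q = 6 is even  true
7) v − s = 13 − 6 = 7  true
8) q − t = 6 − 13 = -7  true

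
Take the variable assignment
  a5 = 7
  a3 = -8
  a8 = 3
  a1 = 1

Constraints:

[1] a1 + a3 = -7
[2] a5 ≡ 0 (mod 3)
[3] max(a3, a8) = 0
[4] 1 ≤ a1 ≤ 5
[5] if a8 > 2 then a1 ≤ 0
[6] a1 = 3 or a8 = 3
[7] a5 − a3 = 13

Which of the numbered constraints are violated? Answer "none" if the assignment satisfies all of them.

[1] a1 + a3 = 1 + (-8) = -7 — OK.
[2] 7 mod 3 = 1, not 0 — violated.
[3] max(-8, 3) = 3, not 0 — violated.
[4] a1 = 1 lies in [1, 5] — OK.
[5] a8 = 3 > 2, so we need a1 ≤ 0; but a1 = 1 > 0 — violated.
[6] a1 = 1 ≠ 3, but a8 = 3 = 3 (second disjunct) — OK.
[7] a5 − a3 = 7 − (-8) = 15, not 13 — violated.

Constraints 2, 3, 5, and 7 do not hold.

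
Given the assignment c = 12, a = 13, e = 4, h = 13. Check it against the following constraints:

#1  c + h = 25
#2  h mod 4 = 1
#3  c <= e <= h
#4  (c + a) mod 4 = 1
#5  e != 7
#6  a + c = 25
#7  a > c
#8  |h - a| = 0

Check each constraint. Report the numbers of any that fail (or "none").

No — constraint 3 is not satisfied.

#1 c + h = 12 + 13 = 25  true
#2 13 mod 4 = 1  true
#3 values 12, 4, 13; c = 12 is not <= e = 4  false
#4 c + a = 25; 25 mod 4 = 1  true
#5 e = 4, and 4 ≠ 7  true
#6 a + c = 13 + 12 = 25  true
#7 a = 13, c = 12; 13 > 12  true
#8 |13 - 13| = 0  true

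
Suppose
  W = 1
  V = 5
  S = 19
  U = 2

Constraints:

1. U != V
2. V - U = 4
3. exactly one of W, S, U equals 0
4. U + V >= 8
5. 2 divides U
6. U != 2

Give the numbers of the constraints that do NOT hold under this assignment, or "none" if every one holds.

The assignment fails constraints 2, 3, 4, 6.

1. U = 2, V = 5; distinct  yes
2. V - U = 5 - 2 = 3, not 4  no
3. W=1, S=19, U=2; 0 of them equal 0, not exactly one  no
4. U + V = 2 + 5 = 7; 7 < 8, bound 8 not met  no
5. 2 / 2 = 1, so 2 divides 2  yes
6. U = 2, but 2 is required to differ  no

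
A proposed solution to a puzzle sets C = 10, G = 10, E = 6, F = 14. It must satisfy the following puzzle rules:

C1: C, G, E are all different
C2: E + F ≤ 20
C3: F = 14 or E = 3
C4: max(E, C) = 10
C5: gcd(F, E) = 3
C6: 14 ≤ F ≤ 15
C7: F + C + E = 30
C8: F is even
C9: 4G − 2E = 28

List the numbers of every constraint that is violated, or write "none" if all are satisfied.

C1: C = G = 10, not all different — fails.
C2: E + F = 6 + 14 = 20; 20 ≤ 20 — holds.
C3: F = 14 = 14 (first disjunct) — holds.
C4: max(6, 10) = 10 — holds.
C5: gcd(14, 6) = 2, not 3 — fails.
C6: F = 14 lies in [14, 15] — holds.
C7: F + C + E = 14 + 10 + 6 = 30 — holds.
C8: F = 14 is even — holds.
C9: 4G − 2E = 4(10) − 2(6) = 28 — holds.

Constraints 1 and 5 are violated.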